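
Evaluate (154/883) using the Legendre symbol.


p = 883 is prime, so compute (154/883) with the reciprocity algorithm (Jacobi-symbol steps: pull out 2s via (2/n), flip via reciprocity, reduce):
  pull out 2: (2/883) = -1  (since 883 mod 8 = 3)
  reciprocity: (77/883) -> +(883/77)
  reduce: (36/77)
  pull out 2: (2/77) = -1  (since 77 mod 8 = 5)
  pull out 2: (2/77) = -1  (since 77 mod 8 = 5)
  reciprocity: (9/77) -> +(77/9)
  reduce: (5/9)
  reciprocity: (5/9) -> +(9/5)
  reduce: (4/5)
  pull out 2: (2/5) = -1  (since 5 mod 8 = 5)
  pull out 2: (2/5) = -1  (since 5 mod 8 = 5)
  (1/5) = 1
Product of signs = -1
(154/883) = -1

-1


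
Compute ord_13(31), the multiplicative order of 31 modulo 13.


We want ord_13(31), the smallest k >= 1 with 31^k = 1 mod 13.
n = 13 = 13, phi(13) = 12; the order divides phi(n).
Divisors of 12: 1, 2, 3, 4, 6, 12
Repeated squaring mod 13: 31^1 = 5, 31^2 = 12, 31^4 = 1, 31^8 = 1
Test divisors in increasing order:
  k=1: 31^1 = 5 mod 13
  k=2: 31^2 = 12 mod 13
  k=3: 31^3 = 12 * 5 = 8 mod 13
  k=4: 31^4 = 1 mod 13  <- first divisor giving 1
Order = 4

4


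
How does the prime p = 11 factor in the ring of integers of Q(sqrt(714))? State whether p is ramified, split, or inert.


K = Q(sqrt(714)). Since d mod 4 = 2, disc(K) = 2856.
Check p | disc: 2856 mod 11 = 7.
p does not divide disc. Compute Legendre symbol (d/p):
10^((11-1)/2) mod 11 = -1
(d/p) = -1, so p is inert: (p) stays prime with e=1, f=2, g=1.
Therefore p is inert.

inert


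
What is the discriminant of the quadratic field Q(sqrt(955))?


For K = Q(sqrt(d)) with d squarefree: disc(K) = d if d = 1 mod 4, and disc(K) = 4d if d = 2 or 3 mod 4.
Here d = 955, and d mod 4 = 3.
d = 3 mod 4, not 1 (O_K = Z[sqrt(d)]), so disc(K) = 4d = 4 * (955) = 3820

3820


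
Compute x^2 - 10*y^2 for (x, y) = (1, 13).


x^2 - d*y^2
= 1^2 - 10*13^2
= 1 - 1690
= -1689

-1689


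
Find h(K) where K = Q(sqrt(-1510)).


K = Q(sqrt(-1510)). d mod 4 = 2, so D = disc(K) = 4d = -6040
h(K) equals the number of primitive reduced positive-definite forms (a, b, c) = a*x^2 + b*x*y + c*y^2 with b^2 - 4ac = D,
where reduced means |b| <= a <= c, with b >= 0 whenever |b| = a or a = c, and primitive means gcd(a, b, c) = 1.
Reduced forces 3a^2 <= |D| = 6040, so 1 <= a <= 44; b must have the parity of D, and c = (b^2 - D)/(4a) must be an integer >= a.
Enumerate a = 1..44, b in [-a, a]:
  a=1: (1, 0, 1510)  [1]
  a=2: (2, 0, 755)  [1]
  a=3..4: none
  a=5: (5, 0, 302)  [1]
  a=6: none
  a=7: (7, -6, 217), (7, 6, 217)  [2]
  a=8..9: none
  a=10: (10, 0, 151)  [1]
  a=11..13: none
  a=14: (14, -8, 109), (14, 8, 109)  [2]
  a=15..22: none
  a=23: (23, -20, 70), (23, 20, 70)  [2]
  a=24..30: none
  a=31: (31, -6, 49), (31, 6, 49)  [2]
  a=32..34: none
  a=35: (35, -20, 46), (35, 20, 46)  [2]
  a=36: none
  a=37: (37, -18, 43), (37, 18, 43)  [2]
  a=38..44: none
Total reduced forms: 1 + 1 + 1 + 2 + 1 + 2 + 2 + 2 + 2 + 2 = 16
h = 16

16


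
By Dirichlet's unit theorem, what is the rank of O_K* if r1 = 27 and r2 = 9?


By Dirichlet's unit theorem:
rank = r1 + r2 - 1
= 27 + 9 - 1
= 35

35


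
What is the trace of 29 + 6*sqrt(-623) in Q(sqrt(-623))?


Tr(a + b*sqrt(d)) = (a + b*sqrt(d)) + (a - b*sqrt(d)) = 2a
= 2 * (29)
= 58

58


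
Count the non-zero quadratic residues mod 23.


For prime p, the number of non-zero quadratic residues is (p-1)/2.
= (23-1)/2
= 11

11


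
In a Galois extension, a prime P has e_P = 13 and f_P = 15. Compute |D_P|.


|D_P| = e * f
= 13 * 15
= 195

195


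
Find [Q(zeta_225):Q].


The degree equals Euler's totient phi(225).
225 = 3^2 * 5^2
phi(225) = 120

120


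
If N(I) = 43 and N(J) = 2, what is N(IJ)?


N(IJ) = N(I) * N(J)
= 43 * 2
= 86

86


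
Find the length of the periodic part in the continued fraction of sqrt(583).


Run the CF algorithm for sqrt(583).
a_0 = floor(sqrt(583)) = 24; set m_0=0, q_0=1.
Recurrence: m' = q*a - m,  q' = (d - m'^2)/q,  a' = floor((a_0 + m')/q').
  step 1: m=24, q=7, a=6
  step 2: m=18, q=37, a=1
  step 3: m=19, q=6, a=7
  step 4: m=23, q=9, a=5
  step 5: m=22, q=11, a=4
  step 6: m=22, q=9, a=5
  step 7: m=23, q=6, a=7
  step 8: m=19, q=37, a=1
  step 9: m=18, q=7, a=6
  step 10: m=24, q=1, a=48
a_10 = 2*a_0 = 48, so the period closes here.
sqrt(583) = [24; 6, 1, 7, 5, 4, 5, 7, 1, 6, 48]
Period length = 10

10


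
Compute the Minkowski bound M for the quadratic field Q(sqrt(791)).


d = 791, d mod 4 = 3, so disc(K) = 4d = 3164; |disc(K)| = 3164
Real quadratic field, so n = 2, s = r2 = 0, r1 = 2
M = (n!/n^n) * (4/pi)^s * sqrt(|disc(K)|) = (2!/2^2) * (4/pi)^0 * sqrt(3164)
= 0.5 * 1.000000 * 56.249444
= 28.1247

28.1247


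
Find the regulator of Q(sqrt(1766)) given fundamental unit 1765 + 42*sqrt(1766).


epsilon = 1765 + 42*sqrt(1766)
= 3529.9997
R = ln(3529.9997)
= 8.1691

8.1691


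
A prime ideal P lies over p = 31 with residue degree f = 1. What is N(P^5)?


N(P^a) = p^(a*f)
= 31^(5*1)
= 31^5
= 28629151

28629151


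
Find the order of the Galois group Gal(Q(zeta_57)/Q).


|Gal(Q(zeta_57)/Q)| = phi(57)
= 36

36


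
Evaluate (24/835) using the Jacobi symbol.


Compute (24/835) via quadratic reciprocity:
  pull out 2: (2/835) = -1  (since 835 mod 8 = 3)
  pull out 2: (2/835) = -1  (since 835 mod 8 = 3)
  pull out 2: (2/835) = -1  (since 835 mod 8 = 3)
  reciprocity: (3/835) -> -(835/3)
  reduce: (1/3)
  (1/3) = 1
Product of signs = 1

1


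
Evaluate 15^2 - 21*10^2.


x^2 - d*y^2
= 15^2 - 21*10^2
= 225 - 2100
= -1875

-1875


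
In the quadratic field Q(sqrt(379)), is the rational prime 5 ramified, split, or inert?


K = Q(sqrt(379)). Since d mod 4 = 3, disc(K) = 1516.
Check p | disc: 1516 mod 5 = 1.
p does not divide disc. Compute Legendre symbol (d/p):
4^((5-1)/2) mod 5 = 1
(d/p) = 1, so p splits: (p) = P*P' with e=1, f=1, g=2.
Therefore p is split.

split


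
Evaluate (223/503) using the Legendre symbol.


p = 503 is prime, so compute (223/503) with the reciprocity algorithm (Jacobi-symbol steps: pull out 2s via (2/n), flip via reciprocity, reduce):
  reciprocity: (223/503) -> -(503/223)
  reduce: (57/223)
  reciprocity: (57/223) -> +(223/57)
  reduce: (52/57)
  pull out 2: (2/57) = +1  (since 57 mod 8 = 1)
  pull out 2: (2/57) = +1  (since 57 mod 8 = 1)
  reciprocity: (13/57) -> +(57/13)
  reduce: (5/13)
  reciprocity: (5/13) -> +(13/5)
  reduce: (3/5)
  reciprocity: (3/5) -> +(5/3)
  reduce: (2/3)
  pull out 2: (2/3) = -1  (since 3 mod 8 = 3)
  (1/3) = 1
Product of signs = 1
(223/503) = 1

1


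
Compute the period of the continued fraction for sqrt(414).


Run the CF algorithm for sqrt(414).
a_0 = floor(sqrt(414)) = 20; set m_0=0, q_0=1.
Recurrence: m' = q*a - m,  q' = (d - m'^2)/q,  a' = floor((a_0 + m')/q').
  step 1: m=20, q=14, a=2
  step 2: m=8, q=25, a=1
  step 3: m=17, q=5, a=7
  step 4: m=18, q=18, a=2
  step 5: m=18, q=5, a=7
  step 6: m=17, q=25, a=1
  step 7: m=8, q=14, a=2
  step 8: m=20, q=1, a=40
a_8 = 2*a_0 = 40, so the period closes here.
sqrt(414) = [20; 2, 1, 7, 2, 7, 1, 2, 40]
Period length = 8

8


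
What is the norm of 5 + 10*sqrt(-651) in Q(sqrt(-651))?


N(a + b*sqrt(d)) = a^2 - d*b^2
= (5)^2 - (-651)*(10)^2
= 25 + 65100
= 65125

65125


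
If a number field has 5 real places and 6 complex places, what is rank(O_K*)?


By Dirichlet's unit theorem:
rank = r1 + r2 - 1
= 5 + 6 - 1
= 10

10


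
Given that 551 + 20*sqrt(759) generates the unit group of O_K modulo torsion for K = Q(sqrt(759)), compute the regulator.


epsilon = 551 + 20*sqrt(759)
= 1101.9991
R = ln(1101.9991)
= 7.0049

7.0049


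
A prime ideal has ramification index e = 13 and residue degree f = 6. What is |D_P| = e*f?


|D_P| = e * f
= 13 * 6
= 78

78


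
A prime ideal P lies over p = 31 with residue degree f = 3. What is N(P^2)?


N(P^a) = p^(a*f)
= 31^(2*3)
= 31^6
= 887503681

887503681


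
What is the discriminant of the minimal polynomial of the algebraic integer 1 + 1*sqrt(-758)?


The element 1 + 1*sqrt(-758) has minimal polynomial:
x^2 - 2*x + 759
Discriminant = (-2)^2 - 4*(759)
= 4 - 3036
= -3032

-3032


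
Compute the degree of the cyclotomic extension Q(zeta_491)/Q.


The degree equals Euler's totient phi(491).
491 = 491
phi(491) = 490

490


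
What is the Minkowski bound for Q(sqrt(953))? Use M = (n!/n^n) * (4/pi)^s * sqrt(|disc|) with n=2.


d = 953, d mod 4 = 1, so disc(K) = d = 953; |disc(K)| = 953
Real quadratic field, so n = 2, s = r2 = 0, r1 = 2
M = (n!/n^n) * (4/pi)^s * sqrt(|disc(K)|) = (2!/2^2) * (4/pi)^0 * sqrt(953)
= 0.5 * 1.000000 * 30.870698
= 15.4353

15.4353


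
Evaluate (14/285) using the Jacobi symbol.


Compute (14/285) via quadratic reciprocity:
  pull out 2: (2/285) = -1  (since 285 mod 8 = 5)
  reciprocity: (7/285) -> +(285/7)
  reduce: (5/7)
  reciprocity: (5/7) -> +(7/5)
  reduce: (2/5)
  pull out 2: (2/5) = -1  (since 5 mod 8 = 5)
  (1/5) = 1
Product of signs = 1

1


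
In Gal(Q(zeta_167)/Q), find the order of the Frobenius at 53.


The Frobenius at p in Gal(Q(zeta_n)/Q) = (Z/nZ)* is the class of p, so its order is ord_167(53), the smallest k >= 1 with 53^k = 1 mod 167.
n = 167 = 167, phi(167) = 166; the order divides phi(n).
Divisors of 166: 1, 2, 83, 166
Repeated squaring mod 167: 53^1 = 53, 53^2 = 137, 53^4 = 65, 53^8 = 50, 53^16 = 162, 53^32 = 25, 53^64 = 124, 53^128 = 12
Test divisors in increasing order:
  k=1: 53^1 = 53 mod 167
  k=2: 53^2 = 137 mod 167
  k=83: 53^83 = 124 * 162 * 137 * 53 = 166 mod 167
  k=166: 53^166 = 12 * 25 * 65 * 137 = 1 mod 167  <- first divisor giving 1
Order = 166

166


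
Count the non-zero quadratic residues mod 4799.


For prime p, the number of non-zero quadratic residues is (p-1)/2.
= (4799-1)/2
= 2399

2399


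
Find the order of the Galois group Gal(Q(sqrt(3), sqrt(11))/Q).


The 2 square roots of distinct primes are multiplicatively independent over Q,
so [K:Q] = 2^2 and Gal(K/Q) is isomorphic to (Z/2Z)^2.
|Gal| = 2^2 = 4

4


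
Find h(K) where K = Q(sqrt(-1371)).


K = Q(sqrt(-1371)). d mod 4 = 1, so D = disc(K) = d = -1371
h(K) equals the number of primitive reduced positive-definite forms (a, b, c) = a*x^2 + b*x*y + c*y^2 with b^2 - 4ac = D,
where reduced means |b| <= a <= c, with b >= 0 whenever |b| = a or a = c, and primitive means gcd(a, b, c) = 1.
Reduced forces 3a^2 <= |D| = 1371, so 1 <= a <= 21; b must have the parity of D, and c = (b^2 - D)/(4a) must be an integer >= a.
Enumerate a = 1..21, b in [-a, a]:
  a=1: (1, 1, 343)  [1]
  a=2: none
  a=3: (3, 3, 115)  [1]
  a=4: none
  a=5: (5, -3, 69), (5, 3, 69)  [2]
  a=6: none
  a=7: (7, -1, 49), (7, 1, 49)  [2]
  a=8..10: none
  a=11: (11, -9, 33), (11, 9, 33)  [2]
  a=12..14: none
  a=15: (15, -3, 23), (15, 3, 23)  [2]
  a=16..18: none
  a=19: (19, -15, 21), (19, 15, 21)  [2]
  a=20..21: none
Total reduced forms: 1 + 1 + 2 + 2 + 2 + 2 + 2 = 12
h = 12

12


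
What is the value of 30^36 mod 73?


p = 73 is prime and the exponent is (p-1)/2 = 36, so by Euler's criterion 30^36 = (30/73) = +1 or -1 mod 73.
Compute by square-and-multiply:
  36 = 32 + 4 (binary 100100)
  Repeated squaring mod 73: 30^1 = 30, 30^2 = 24, 30^4 = 65, 30^8 = 64, 30^16 = 8, 30^32 = 64
  30^36 = 30^32 * 30^4 = 64 * 65 mod 73
    64 * 65 = 4160 = 72 mod 73
  30^36 = 72 mod 73
Result 72 = p - 1 = -1 mod 73: 30 is a quadratic non-residue mod 73. As a residue in [0, p-1] the value is 72.
30^36 mod 73 = 72

72


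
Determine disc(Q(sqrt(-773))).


For K = Q(sqrt(d)) with d squarefree: disc(K) = d if d = 1 mod 4, and disc(K) = 4d if d = 2 or 3 mod 4.
Here d = -773, and d mod 4 = 3.
d = 3 mod 4, not 1 (O_K = Z[sqrt(d)]), so disc(K) = 4d = 4 * (-773) = -3092

-3092


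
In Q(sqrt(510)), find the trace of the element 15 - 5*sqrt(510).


Tr(a + b*sqrt(d)) = (a + b*sqrt(d)) + (a - b*sqrt(d)) = 2a
= 2 * (15)
= 30

30


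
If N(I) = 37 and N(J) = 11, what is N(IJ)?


N(IJ) = N(I) * N(J)
= 37 * 11
= 407

407


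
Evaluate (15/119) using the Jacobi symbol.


Compute (15/119) via quadratic reciprocity:
  reciprocity: (15/119) -> -(119/15)
  reduce: (14/15)
  pull out 2: (2/15) = +1  (since 15 mod 8 = 7)
  reciprocity: (7/15) -> -(15/7)
  reduce: (1/7)
  (1/7) = 1
Product of signs = 1

1


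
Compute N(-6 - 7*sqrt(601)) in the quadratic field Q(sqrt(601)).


N(a + b*sqrt(d)) = a^2 - d*b^2
= (-6)^2 - (601)*(-7)^2
= 36 - 29449
= -29413

-29413


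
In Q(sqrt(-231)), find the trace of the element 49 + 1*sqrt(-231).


Tr(a + b*sqrt(d)) = (a + b*sqrt(d)) + (a - b*sqrt(d)) = 2a
= 2 * (49)
= 98

98


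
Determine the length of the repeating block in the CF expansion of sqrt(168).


Run the CF algorithm for sqrt(168).
a_0 = floor(sqrt(168)) = 12; set m_0=0, q_0=1.
Recurrence: m' = q*a - m,  q' = (d - m'^2)/q,  a' = floor((a_0 + m')/q').
  step 1: m=12, q=24, a=1
  step 2: m=12, q=1, a=24
a_2 = 2*a_0 = 24, so the period closes here.
sqrt(168) = [12; 1, 24]
Period length = 2

2


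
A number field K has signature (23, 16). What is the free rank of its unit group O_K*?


By Dirichlet's unit theorem:
rank = r1 + r2 - 1
= 23 + 16 - 1
= 38

38


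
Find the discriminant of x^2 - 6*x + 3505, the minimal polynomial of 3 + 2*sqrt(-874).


The element 3 + 2*sqrt(-874) has minimal polynomial:
x^2 - 6*x + 3505
Discriminant = (-6)^2 - 4*(3505)
= 36 - 14020
= -13984

-13984


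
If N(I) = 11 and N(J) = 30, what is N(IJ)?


N(IJ) = N(I) * N(J)
= 11 * 30
= 330

330


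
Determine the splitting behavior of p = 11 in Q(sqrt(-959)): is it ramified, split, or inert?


K = Q(sqrt(-959)). Since d mod 4 = 1, disc(K) = -959.
Check p | disc: -959 mod 11 = 9.
p does not divide disc. Compute Legendre symbol (d/p):
9^((11-1)/2) mod 11 = 1
(d/p) = 1, so p splits: (p) = P*P' with e=1, f=1, g=2.
Therefore p is split.

split


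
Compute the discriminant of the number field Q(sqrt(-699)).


For K = Q(sqrt(d)) with d squarefree: disc(K) = d if d = 1 mod 4, and disc(K) = 4d if d = 2 or 3 mod 4.
Here d = -699, and d mod 4 = 1.
d = 1 mod 4 (O_K = Z[(1+sqrt(d))/2]), so disc(K) = d = -699

-699


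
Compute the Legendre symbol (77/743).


p = 743 is prime, so compute (77/743) with the reciprocity algorithm (Jacobi-symbol steps: pull out 2s via (2/n), flip via reciprocity, reduce):
  reciprocity: (77/743) -> +(743/77)
  reduce: (50/77)
  pull out 2: (2/77) = -1  (since 77 mod 8 = 5)
  reciprocity: (25/77) -> +(77/25)
  reduce: (2/25)
  pull out 2: (2/25) = +1  (since 25 mod 8 = 1)
  (1/25) = 1
Product of signs = -1
(77/743) = -1

-1


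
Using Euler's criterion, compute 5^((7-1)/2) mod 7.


p = 7 is prime and the exponent is (p-1)/2 = 3, so by Euler's criterion 5^3 = (5/7) = +1 or -1 mod 7.
Compute by square-and-multiply:
  3 = 2 + 1 (binary 11)
  Repeated squaring mod 7: 5^1 = 5, 5^2 = 4
  5^3 = 5^2 * 5^1 = 4 * 5 mod 7
    4 * 5 = 20 = 6 mod 7
  5^3 = 6 mod 7
Result 6 = p - 1 = -1 mod 7: 5 is a quadratic non-residue mod 7. As a residue in [0, p-1] the value is 6.
5^3 mod 7 = 6

6


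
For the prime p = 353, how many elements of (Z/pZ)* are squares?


For prime p, the number of non-zero quadratic residues is (p-1)/2.
= (353-1)/2
= 176

176


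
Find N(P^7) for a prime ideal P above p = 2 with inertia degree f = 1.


N(P^a) = p^(a*f)
= 2^(7*1)
= 2^7
= 128

128


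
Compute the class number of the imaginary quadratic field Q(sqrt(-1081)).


K = Q(sqrt(-1081)). d mod 4 = 3, so D = disc(K) = 4d = -4324
h(K) equals the number of primitive reduced positive-definite forms (a, b, c) = a*x^2 + b*x*y + c*y^2 with b^2 - 4ac = D,
where reduced means |b| <= a <= c, with b >= 0 whenever |b| = a or a = c, and primitive means gcd(a, b, c) = 1.
Reduced forces 3a^2 <= |D| = 4324, so 1 <= a <= 37; b must have the parity of D, and c = (b^2 - D)/(4a) must be an integer >= a.
Enumerate a = 1..37, b in [-a, a]:
  a=1: (1, 0, 1081)  [1]
  a=2: (2, 2, 541)  [1]
  a=3..4: none
  a=5: (5, -4, 217), (5, 4, 217)  [2]
  a=6: none
  a=7: (7, -4, 155), (7, 4, 155)  [2]
  a=8..9: none
  a=10: (10, -6, 109), (10, 6, 109)  [2]
  a=11..13: none
  a=14: (14, -10, 79), (14, 10, 79)  [2]
  a=15..22: none
  a=23: (23, 0, 47)  [1]
  a=24: none
  a=25: (25, -24, 49), (25, 24, 49)  [2]
  a=26..30: none
  a=31: (31, -4, 35), (31, 4, 35)  [2]
  a=32..34: none
  a=35: (35, 24, 35)  [1]
  a=36..37: none
Total reduced forms: 1 + 1 + 2 + 2 + 2 + 2 + 1 + 2 + 2 + 1 = 16
h = 16

16


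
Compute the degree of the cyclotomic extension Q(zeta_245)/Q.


The degree equals Euler's totient phi(245).
245 = 5 * 7^2
phi(245) = 168

168


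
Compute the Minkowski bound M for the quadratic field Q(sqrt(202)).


d = 202, d mod 4 = 2, so disc(K) = 4d = 808; |disc(K)| = 808
Real quadratic field, so n = 2, s = r2 = 0, r1 = 2
M = (n!/n^n) * (4/pi)^s * sqrt(|disc(K)|) = (2!/2^2) * (4/pi)^0 * sqrt(808)
= 0.5 * 1.000000 * 28.425341
= 14.2127

14.2127


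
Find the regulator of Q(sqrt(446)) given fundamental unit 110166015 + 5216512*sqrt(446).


epsilon = 110166015 + 5216512*sqrt(446)
= 2.2033e+08
R = ln(2.2033e+08)
= 19.2106

19.2106


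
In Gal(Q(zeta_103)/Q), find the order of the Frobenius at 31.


The Frobenius at p in Gal(Q(zeta_n)/Q) = (Z/nZ)* is the class of p, so its order is ord_103(31), the smallest k >= 1 with 31^k = 1 mod 103.
n = 103 = 103, phi(103) = 102; the order divides phi(n).
Divisors of 102: 1, 2, 3, 6, 17, 34, 51, 102
Repeated squaring mod 103: 31^1 = 31, 31^2 = 34, 31^4 = 23, 31^8 = 14, 31^16 = 93, 31^32 = 100, 31^64 = 9
Test divisors in increasing order:
  k=1: 31^1 = 31 mod 103
  k=2: 31^2 = 34 mod 103
  k=3: 31^3 = 34 * 31 = 24 mod 103
  k=6: 31^6 = 23 * 34 = 61 mod 103
  k=17: 31^17 = 93 * 31 = 102 mod 103
  k=34: 31^34 = 100 * 34 = 1 mod 103  <- first divisor giving 1
Order = 34

34


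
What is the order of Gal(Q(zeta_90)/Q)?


|Gal(Q(zeta_90)/Q)| = phi(90)
= 24

24


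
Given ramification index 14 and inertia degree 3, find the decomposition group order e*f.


|D_P| = e * f
= 14 * 3
= 42

42


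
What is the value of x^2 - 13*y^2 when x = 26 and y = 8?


x^2 - d*y^2
= 26^2 - 13*8^2
= 676 - 832
= -156

-156


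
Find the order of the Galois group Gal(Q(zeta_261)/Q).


|Gal(Q(zeta_261)/Q)| = phi(261)
= 168

168


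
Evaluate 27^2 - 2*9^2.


x^2 - d*y^2
= 27^2 - 2*9^2
= 729 - 162
= 567

567


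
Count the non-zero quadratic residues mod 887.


For prime p, the number of non-zero quadratic residues is (p-1)/2.
= (887-1)/2
= 443

443


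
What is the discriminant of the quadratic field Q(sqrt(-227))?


For K = Q(sqrt(d)) with d squarefree: disc(K) = d if d = 1 mod 4, and disc(K) = 4d if d = 2 or 3 mod 4.
Here d = -227, and d mod 4 = 1.
d = 1 mod 4 (O_K = Z[(1+sqrt(d))/2]), so disc(K) = d = -227

-227


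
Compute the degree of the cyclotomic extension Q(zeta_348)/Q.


The degree equals Euler's totient phi(348).
348 = 2^2 * 3 * 29
phi(348) = 112

112


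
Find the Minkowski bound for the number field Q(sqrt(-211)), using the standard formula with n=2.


d = -211, d mod 4 = 1, so disc(K) = d = -211; |disc(K)| = 211
Imaginary quadratic field, so n = 2, s = r2 = 1, r1 = 0
M = (n!/n^n) * (4/pi)^s * sqrt(|disc(K)|) = (2!/2^2) * (4/pi)^1 * sqrt(211)
= 0.5 * 1.273240 * 14.525839
= 9.2474

9.2474


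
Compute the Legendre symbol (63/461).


p = 461 is prime, so compute (63/461) with the reciprocity algorithm (Jacobi-symbol steps: pull out 2s via (2/n), flip via reciprocity, reduce):
  reciprocity: (63/461) -> +(461/63)
  reduce: (20/63)
  pull out 2: (2/63) = +1  (since 63 mod 8 = 7)
  pull out 2: (2/63) = +1  (since 63 mod 8 = 7)
  reciprocity: (5/63) -> +(63/5)
  reduce: (3/5)
  reciprocity: (3/5) -> +(5/3)
  reduce: (2/3)
  pull out 2: (2/3) = -1  (since 3 mod 8 = 3)
  (1/3) = 1
Product of signs = -1
(63/461) = -1

-1


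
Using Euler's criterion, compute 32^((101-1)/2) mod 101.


p = 101 is prime and the exponent is (p-1)/2 = 50, so by Euler's criterion 32^50 = (32/101) = +1 or -1 mod 101.
Compute by square-and-multiply:
  50 = 32 + 16 + 2 (binary 110010)
  Repeated squaring mod 101: 32^1 = 32, 32^2 = 14, 32^4 = 95, 32^8 = 36, 32^16 = 84, 32^32 = 87
  32^50 = 32^32 * 32^16 * 32^2 = 87 * 84 * 14 mod 101
    87 * 84 = 7308 = 36 mod 101
    36 * 14 = 504 = 100 mod 101
  32^50 = 100 mod 101
Result 100 = p - 1 = -1 mod 101: 32 is a quadratic non-residue mod 101. As a residue in [0, p-1] the value is 100.
32^50 mod 101 = 100

100


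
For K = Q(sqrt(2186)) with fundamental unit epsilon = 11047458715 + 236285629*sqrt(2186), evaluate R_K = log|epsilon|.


epsilon = 11047458715 + 236285629*sqrt(2186)
= 2.2095e+10
R = ln(2.2095e+10)
= 23.8186

23.8186


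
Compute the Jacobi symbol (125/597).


Compute (125/597) via quadratic reciprocity:
  reciprocity: (125/597) -> +(597/125)
  reduce: (97/125)
  reciprocity: (97/125) -> +(125/97)
  reduce: (28/97)
  pull out 2: (2/97) = +1  (since 97 mod 8 = 1)
  pull out 2: (2/97) = +1  (since 97 mod 8 = 1)
  reciprocity: (7/97) -> +(97/7)
  reduce: (6/7)
  pull out 2: (2/7) = +1  (since 7 mod 8 = 7)
  reciprocity: (3/7) -> -(7/3)
  reduce: (1/3)
  (1/3) = 1
Product of signs = -1

-1


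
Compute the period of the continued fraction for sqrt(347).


Run the CF algorithm for sqrt(347).
a_0 = floor(sqrt(347)) = 18; set m_0=0, q_0=1.
Recurrence: m' = q*a - m,  q' = (d - m'^2)/q,  a' = floor((a_0 + m')/q').
  step 1: m=18, q=23, a=1
  step 2: m=5, q=14, a=1
  step 3: m=9, q=19, a=1
  step 4: m=10, q=13, a=2
  step 5: m=16, q=7, a=4
  step 6: m=12, q=29, a=1
  step 7: m=17, q=2, a=17
  step 8: m=17, q=29, a=1
  step 9: m=12, q=7, a=4
  step 10: m=16, q=13, a=2
  step 11: m=10, q=19, a=1
  step 12: m=9, q=14, a=1
  step 13: m=5, q=23, a=1
  step 14: m=18, q=1, a=36
a_14 = 2*a_0 = 36, so the period closes here.
sqrt(347) = [18; 1, 1, 1, 2, 4, 1, 17, 1, 4, 2, 1, 1, 1, 36]
Period length = 14

14


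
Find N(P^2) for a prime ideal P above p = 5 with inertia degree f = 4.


N(P^a) = p^(a*f)
= 5^(2*4)
= 5^8
= 390625

390625


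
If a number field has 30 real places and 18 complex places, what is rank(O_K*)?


By Dirichlet's unit theorem:
rank = r1 + r2 - 1
= 30 + 18 - 1
= 47

47


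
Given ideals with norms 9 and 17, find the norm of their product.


N(IJ) = N(I) * N(J)
= 9 * 17
= 153

153


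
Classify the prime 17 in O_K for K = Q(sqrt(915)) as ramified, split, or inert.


K = Q(sqrt(915)). Since d mod 4 = 3, disc(K) = 3660.
Check p | disc: 3660 mod 17 = 5.
p does not divide disc. Compute Legendre symbol (d/p):
14^((17-1)/2) mod 17 = -1
(d/p) = -1, so p is inert: (p) stays prime with e=1, f=2, g=1.
Therefore p is inert.

inert


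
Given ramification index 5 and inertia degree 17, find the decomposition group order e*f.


|D_P| = e * f
= 5 * 17
= 85

85


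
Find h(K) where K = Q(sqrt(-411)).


K = Q(sqrt(-411)). d mod 4 = 1, so D = disc(K) = d = -411
h(K) equals the number of primitive reduced positive-definite forms (a, b, c) = a*x^2 + b*x*y + c*y^2 with b^2 - 4ac = D,
where reduced means |b| <= a <= c, with b >= 0 whenever |b| = a or a = c, and primitive means gcd(a, b, c) = 1.
Reduced forces 3a^2 <= |D| = 411, so 1 <= a <= 11; b must have the parity of D, and c = (b^2 - D)/(4a) must be an integer >= a.
Enumerate a = 1..11, b in [-a, a]:
  a=1: (1, 1, 103)  [1]
  a=2: none
  a=3: (3, 3, 35)  [1]
  a=4: none
  a=5: (5, -3, 21), (5, 3, 21)  [2]
  a=6: none
  a=7: (7, -3, 15), (7, 3, 15)  [2]
  a=8..11: none
Total reduced forms: 1 + 1 + 2 + 2 = 6
h = 6

6


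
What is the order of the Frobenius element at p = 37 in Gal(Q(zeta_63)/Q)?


The Frobenius at p in Gal(Q(zeta_n)/Q) = (Z/nZ)* is the class of p, so its order is ord_63(37), the smallest k >= 1 with 37^k = 1 mod 63.
n = 63 = 3^2 * 7, phi(63) = 36; the order divides phi(n).
Divisors of 36: 1, 2, 3, 4, 6, 9, 12, 18, 36
Repeated squaring mod 63: 37^1 = 37, 37^2 = 46, 37^4 = 37, 37^8 = 46, 37^16 = 37, 37^32 = 46
Test divisors in increasing order:
  k=1: 37^1 = 37 mod 63
  k=2: 37^2 = 46 mod 63
  k=3: 37^3 = 46 * 37 = 1 mod 63  <- first divisor giving 1
Order = 3

3


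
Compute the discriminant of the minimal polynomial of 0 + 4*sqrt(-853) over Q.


The element 0 + 4*sqrt(-853) has minimal polynomial:
x^2 + 0*x + 13648
Discriminant = (0)^2 - 4*(13648)
= 0 - 54592
= -54592

-54592


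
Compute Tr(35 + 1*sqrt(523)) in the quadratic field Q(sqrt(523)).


Tr(a + b*sqrt(d)) = (a + b*sqrt(d)) + (a - b*sqrt(d)) = 2a
= 2 * (35)
= 70

70


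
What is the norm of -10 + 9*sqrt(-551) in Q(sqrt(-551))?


N(a + b*sqrt(d)) = a^2 - d*b^2
= (-10)^2 - (-551)*(9)^2
= 100 + 44631
= 44731

44731


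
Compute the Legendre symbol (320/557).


p = 557 is prime, so compute (320/557) with the reciprocity algorithm (Jacobi-symbol steps: pull out 2s via (2/n), flip via reciprocity, reduce):
  pull out 2: (2/557) = -1  (since 557 mod 8 = 5)
  pull out 2: (2/557) = -1  (since 557 mod 8 = 5)
  pull out 2: (2/557) = -1  (since 557 mod 8 = 5)
  pull out 2: (2/557) = -1  (since 557 mod 8 = 5)
  pull out 2: (2/557) = -1  (since 557 mod 8 = 5)
  pull out 2: (2/557) = -1  (since 557 mod 8 = 5)
  reciprocity: (5/557) -> +(557/5)
  reduce: (2/5)
  pull out 2: (2/5) = -1  (since 5 mod 8 = 5)
  (1/5) = 1
Product of signs = -1
(320/557) = -1

-1


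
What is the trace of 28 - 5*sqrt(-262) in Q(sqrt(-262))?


Tr(a + b*sqrt(d)) = (a + b*sqrt(d)) + (a - b*sqrt(d)) = 2a
= 2 * (28)
= 56

56


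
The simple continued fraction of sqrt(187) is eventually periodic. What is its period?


Run the CF algorithm for sqrt(187).
a_0 = floor(sqrt(187)) = 13; set m_0=0, q_0=1.
Recurrence: m' = q*a - m,  q' = (d - m'^2)/q,  a' = floor((a_0 + m')/q').
  step 1: m=13, q=18, a=1
  step 2: m=5, q=9, a=2
  step 3: m=13, q=2, a=13
  step 4: m=13, q=9, a=2
  step 5: m=5, q=18, a=1
  step 6: m=13, q=1, a=26
a_6 = 2*a_0 = 26, so the period closes here.
sqrt(187) = [13; 1, 2, 13, 2, 1, 26]
Period length = 6

6


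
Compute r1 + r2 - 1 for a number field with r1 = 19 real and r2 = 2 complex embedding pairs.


By Dirichlet's unit theorem:
rank = r1 + r2 - 1
= 19 + 2 - 1
= 20

20


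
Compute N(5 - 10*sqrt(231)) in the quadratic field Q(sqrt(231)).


N(a + b*sqrt(d)) = a^2 - d*b^2
= (5)^2 - (231)*(-10)^2
= 25 - 23100
= -23075

-23075


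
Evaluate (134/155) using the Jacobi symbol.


Compute (134/155) via quadratic reciprocity:
  pull out 2: (2/155) = -1  (since 155 mod 8 = 3)
  reciprocity: (67/155) -> -(155/67)
  reduce: (21/67)
  reciprocity: (21/67) -> +(67/21)
  reduce: (4/21)
  pull out 2: (2/21) = -1  (since 21 mod 8 = 5)
  pull out 2: (2/21) = -1  (since 21 mod 8 = 5)
  (1/21) = 1
Product of signs = 1

1


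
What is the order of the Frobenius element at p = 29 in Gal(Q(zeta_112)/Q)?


The Frobenius at p in Gal(Q(zeta_n)/Q) = (Z/nZ)* is the class of p, so its order is ord_112(29), the smallest k >= 1 with 29^k = 1 mod 112.
n = 112 = 2^4 * 7, phi(112) = 48; the order divides phi(n).
Divisors of 48: 1, 2, 3, 4, 6, 8, 12, 16, 24, 48
Repeated squaring mod 112: 29^1 = 29, 29^2 = 57, 29^4 = 1, 29^8 = 1, 29^16 = 1, 29^32 = 1
Test divisors in increasing order:
  k=1: 29^1 = 29 mod 112
  k=2: 29^2 = 57 mod 112
  k=3: 29^3 = 57 * 29 = 85 mod 112
  k=4: 29^4 = 1 mod 112  <- first divisor giving 1
Order = 4

4


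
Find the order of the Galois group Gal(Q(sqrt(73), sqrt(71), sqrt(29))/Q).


The 3 square roots of distinct primes are multiplicatively independent over Q,
so [K:Q] = 2^3 and Gal(K/Q) is isomorphic to (Z/2Z)^3.
|Gal| = 2^3 = 8

8


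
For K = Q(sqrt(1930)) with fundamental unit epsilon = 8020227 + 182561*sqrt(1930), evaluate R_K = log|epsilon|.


epsilon = 8020227 + 182561*sqrt(1930)
= 1.6040e+07
R = ln(1.6040e+07)
= 16.5906

16.5906


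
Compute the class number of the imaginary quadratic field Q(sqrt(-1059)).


K = Q(sqrt(-1059)). d mod 4 = 1, so D = disc(K) = d = -1059
h(K) equals the number of primitive reduced positive-definite forms (a, b, c) = a*x^2 + b*x*y + c*y^2 with b^2 - 4ac = D,
where reduced means |b| <= a <= c, with b >= 0 whenever |b| = a or a = c, and primitive means gcd(a, b, c) = 1.
Reduced forces 3a^2 <= |D| = 1059, so 1 <= a <= 18; b must have the parity of D, and c = (b^2 - D)/(4a) must be an integer >= a.
Enumerate a = 1..18, b in [-a, a]:
  a=1: (1, 1, 265)  [1]
  a=2: none
  a=3: (3, 3, 89)  [1]
  a=4: none
  a=5: (5, -1, 53), (5, 1, 53)  [2]
  a=6..14: none
  a=15: (15, -9, 19), (15, 9, 19)  [2]
  a=16..18: none
Total reduced forms: 1 + 1 + 2 + 2 = 6
h = 6

6


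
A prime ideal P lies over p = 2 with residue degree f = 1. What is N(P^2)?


N(P^a) = p^(a*f)
= 2^(2*1)
= 2^2
= 4

4


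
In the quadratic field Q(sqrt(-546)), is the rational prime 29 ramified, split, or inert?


K = Q(sqrt(-546)). Since d mod 4 = 2, disc(K) = -2184.
Check p | disc: -2184 mod 29 = 20.
p does not divide disc. Compute Legendre symbol (d/p):
5^((29-1)/2) mod 29 = 1
(d/p) = 1, so p splits: (p) = P*P' with e=1, f=1, g=2.
Therefore p is split.

split


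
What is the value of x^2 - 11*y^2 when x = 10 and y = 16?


x^2 - d*y^2
= 10^2 - 11*16^2
= 100 - 2816
= -2716

-2716


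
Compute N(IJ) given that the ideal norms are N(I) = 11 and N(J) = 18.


N(IJ) = N(I) * N(J)
= 11 * 18
= 198

198


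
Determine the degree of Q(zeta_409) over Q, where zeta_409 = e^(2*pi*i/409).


The degree equals Euler's totient phi(409).
409 = 409
phi(409) = 408

408


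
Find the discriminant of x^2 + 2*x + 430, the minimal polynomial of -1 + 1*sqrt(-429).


The element -1 + 1*sqrt(-429) has minimal polynomial:
x^2 + 2*x + 430
Discriminant = (2)^2 - 4*(430)
= 4 - 1720
= -1716

-1716


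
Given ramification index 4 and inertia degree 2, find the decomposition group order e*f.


|D_P| = e * f
= 4 * 2
= 8

8


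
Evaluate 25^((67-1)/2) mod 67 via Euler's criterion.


p = 67 is prime and the exponent is (p-1)/2 = 33, so by Euler's criterion 25^33 = (25/67) = +1 or -1 mod 67.
Compute by square-and-multiply:
  33 = 32 + 1 (binary 100001)
  Repeated squaring mod 67: 25^1 = 25, 25^2 = 22, 25^4 = 15, 25^8 = 24, 25^16 = 40, 25^32 = 59
  25^33 = 25^32 * 25^1 = 59 * 25 mod 67
    59 * 25 = 1475 = 1 mod 67
  25^33 = 1 mod 67
Result 1: 25 is a quadratic residue mod 67.
25^33 mod 67 = 1

1


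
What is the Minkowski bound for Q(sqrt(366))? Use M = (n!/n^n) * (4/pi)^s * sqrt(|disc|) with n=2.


d = 366, d mod 4 = 2, so disc(K) = 4d = 1464; |disc(K)| = 1464
Real quadratic field, so n = 2, s = r2 = 0, r1 = 2
M = (n!/n^n) * (4/pi)^s * sqrt(|disc(K)|) = (2!/2^2) * (4/pi)^0 * sqrt(1464)
= 0.5 * 1.000000 * 38.262253
= 19.1311

19.1311


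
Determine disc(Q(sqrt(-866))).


For K = Q(sqrt(d)) with d squarefree: disc(K) = d if d = 1 mod 4, and disc(K) = 4d if d = 2 or 3 mod 4.
Here d = -866, and d mod 4 = 2.
d = 2 mod 4, not 1 (O_K = Z[sqrt(d)]), so disc(K) = 4d = 4 * (-866) = -3464

-3464


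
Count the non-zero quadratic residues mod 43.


For prime p, the number of non-zero quadratic residues is (p-1)/2.
= (43-1)/2
= 21

21


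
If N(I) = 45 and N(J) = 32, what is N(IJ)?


N(IJ) = N(I) * N(J)
= 45 * 32
= 1440

1440


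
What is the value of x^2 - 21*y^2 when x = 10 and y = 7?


x^2 - d*y^2
= 10^2 - 21*7^2
= 100 - 1029
= -929

-929


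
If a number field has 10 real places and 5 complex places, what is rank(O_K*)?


By Dirichlet's unit theorem:
rank = r1 + r2 - 1
= 10 + 5 - 1
= 14

14


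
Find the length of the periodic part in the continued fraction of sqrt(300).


Run the CF algorithm for sqrt(300).
a_0 = floor(sqrt(300)) = 17; set m_0=0, q_0=1.
Recurrence: m' = q*a - m,  q' = (d - m'^2)/q,  a' = floor((a_0 + m')/q').
  step 1: m=17, q=11, a=3
  step 2: m=16, q=4, a=8
  step 3: m=16, q=11, a=3
  step 4: m=17, q=1, a=34
a_4 = 2*a_0 = 34, so the period closes here.
sqrt(300) = [17; 3, 8, 3, 34]
Period length = 4

4


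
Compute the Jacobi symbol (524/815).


Compute (524/815) via quadratic reciprocity:
  pull out 2: (2/815) = +1  (since 815 mod 8 = 7)
  pull out 2: (2/815) = +1  (since 815 mod 8 = 7)
  reciprocity: (131/815) -> -(815/131)
  reduce: (29/131)
  reciprocity: (29/131) -> +(131/29)
  reduce: (15/29)
  reciprocity: (15/29) -> +(29/15)
  reduce: (14/15)
  pull out 2: (2/15) = +1  (since 15 mod 8 = 7)
  reciprocity: (7/15) -> -(15/7)
  reduce: (1/7)
  (1/7) = 1
Product of signs = 1

1


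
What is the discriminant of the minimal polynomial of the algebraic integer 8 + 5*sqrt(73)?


The element 8 + 5*sqrt(73) has minimal polynomial:
x^2 - 16*x - 1761
Discriminant = (-16)^2 - 4*(-1761)
= 256 + 7044
= 7300

7300


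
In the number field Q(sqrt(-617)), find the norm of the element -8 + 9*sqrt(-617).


N(a + b*sqrt(d)) = a^2 - d*b^2
= (-8)^2 - (-617)*(9)^2
= 64 + 49977
= 50041

50041


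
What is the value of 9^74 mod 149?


p = 149 is prime and the exponent is (p-1)/2 = 74, so by Euler's criterion 9^74 = (9/149) = +1 or -1 mod 149.
Compute by square-and-multiply:
  74 = 64 + 8 + 2 (binary 1001010)
  Repeated squaring mod 149: 9^1 = 9, 9^2 = 81, 9^4 = 5, 9^8 = 25, 9^16 = 29, 9^32 = 96, 9^64 = 127
  9^74 = 9^64 * 9^8 * 9^2 = 127 * 25 * 81 mod 149
    127 * 25 = 3175 = 46 mod 149
    46 * 81 = 3726 = 1 mod 149
  9^74 = 1 mod 149
Result 1: 9 is a quadratic residue mod 149.
9^74 mod 149 = 1

1


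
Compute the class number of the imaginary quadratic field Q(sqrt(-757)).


K = Q(sqrt(-757)). d mod 4 = 3, so D = disc(K) = 4d = -3028
h(K) equals the number of primitive reduced positive-definite forms (a, b, c) = a*x^2 + b*x*y + c*y^2 with b^2 - 4ac = D,
where reduced means |b| <= a <= c, with b >= 0 whenever |b| = a or a = c, and primitive means gcd(a, b, c) = 1.
Reduced forces 3a^2 <= |D| = 3028, so 1 <= a <= 31; b must have the parity of D, and c = (b^2 - D)/(4a) must be an integer >= a.
Enumerate a = 1..31, b in [-a, a]:
  a=1: (1, 0, 757)  [1]
  a=2: (2, 2, 379)  [1]
  a=3..12: none
  a=13: (13, -12, 61), (13, 12, 61)  [2]
  a=14..16: none
  a=17: (17, -10, 46), (17, 10, 46)  [2]
  a=18..22: none
  a=23: (23, -10, 34), (23, 10, 34)  [2]
  a=24..25: none
  a=26: (26, -14, 31), (26, 14, 31)  [2]
  a=27..31: none
Total reduced forms: 1 + 1 + 2 + 2 + 2 + 2 = 10
h = 10

10


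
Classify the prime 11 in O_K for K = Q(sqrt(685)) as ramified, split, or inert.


K = Q(sqrt(685)). Since d mod 4 = 1, disc(K) = 685.
Check p | disc: 685 mod 11 = 3.
p does not divide disc. Compute Legendre symbol (d/p):
3^((11-1)/2) mod 11 = 1
(d/p) = 1, so p splits: (p) = P*P' with e=1, f=1, g=2.
Therefore p is split.

split


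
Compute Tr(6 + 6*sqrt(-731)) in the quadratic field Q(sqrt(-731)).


Tr(a + b*sqrt(d)) = (a + b*sqrt(d)) + (a - b*sqrt(d)) = 2a
= 2 * (6)
= 12

12


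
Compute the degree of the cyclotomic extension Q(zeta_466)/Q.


The degree equals Euler's totient phi(466).
466 = 2 * 233
phi(466) = 232

232


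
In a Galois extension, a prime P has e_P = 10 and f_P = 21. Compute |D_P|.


|D_P| = e * f
= 10 * 21
= 210

210


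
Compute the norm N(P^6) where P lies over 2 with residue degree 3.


N(P^a) = p^(a*f)
= 2^(6*3)
= 2^18
= 262144

262144


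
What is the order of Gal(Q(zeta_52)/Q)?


|Gal(Q(zeta_52)/Q)| = phi(52)
= 24

24


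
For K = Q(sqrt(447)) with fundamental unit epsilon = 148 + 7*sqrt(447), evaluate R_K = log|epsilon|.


epsilon = 148 + 7*sqrt(447)
= 295.9966
R = ln(295.9966)
= 5.6903

5.6903


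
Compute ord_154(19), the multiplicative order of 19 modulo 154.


We want ord_154(19), the smallest k >= 1 with 19^k = 1 mod 154.
n = 154 = 2 * 7 * 11, phi(154) = 60; the order divides phi(n).
Divisors of 60: 1, 2, 3, 4, 5, 6, 10, 12, 15, 20, 30, 60
Repeated squaring mod 154: 19^1 = 19, 19^2 = 53, 19^4 = 37, 19^8 = 137, 19^16 = 135, 19^32 = 53
Test divisors in increasing order:
  k=1: 19^1 = 19 mod 154
  k=2: 19^2 = 53 mod 154
  k=3: 19^3 = 53 * 19 = 83 mod 154
  k=4: 19^4 = 37 mod 154
  k=5: 19^5 = 37 * 19 = 87 mod 154
  k=6: 19^6 = 37 * 53 = 113 mod 154
  k=10: 19^10 = 137 * 53 = 23 mod 154
  k=12: 19^12 = 137 * 37 = 141 mod 154
  k=15: 19^15 = 137 * 37 * 53 * 19 = 153 mod 154
  k=20: 19^20 = 135 * 37 = 67 mod 154
  k=30: 19^30 = 135 * 137 * 37 * 53 = 1 mod 154  <- first divisor giving 1
Order = 30

30


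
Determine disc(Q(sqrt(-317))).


For K = Q(sqrt(d)) with d squarefree: disc(K) = d if d = 1 mod 4, and disc(K) = 4d if d = 2 or 3 mod 4.
Here d = -317, and d mod 4 = 3.
d = 3 mod 4, not 1 (O_K = Z[sqrt(d)]), so disc(K) = 4d = 4 * (-317) = -1268

-1268


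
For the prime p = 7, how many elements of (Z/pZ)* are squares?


For prime p, the number of non-zero quadratic residues is (p-1)/2.
= (7-1)/2
= 3

3


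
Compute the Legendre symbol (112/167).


p = 167 is prime, so compute (112/167) with the reciprocity algorithm (Jacobi-symbol steps: pull out 2s via (2/n), flip via reciprocity, reduce):
  pull out 2: (2/167) = +1  (since 167 mod 8 = 7)
  pull out 2: (2/167) = +1  (since 167 mod 8 = 7)
  pull out 2: (2/167) = +1  (since 167 mod 8 = 7)
  pull out 2: (2/167) = +1  (since 167 mod 8 = 7)
  reciprocity: (7/167) -> -(167/7)
  reduce: (6/7)
  pull out 2: (2/7) = +1  (since 7 mod 8 = 7)
  reciprocity: (3/7) -> -(7/3)
  reduce: (1/3)
  (1/3) = 1
Product of signs = 1
(112/167) = 1

1


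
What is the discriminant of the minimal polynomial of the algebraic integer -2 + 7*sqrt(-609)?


The element -2 + 7*sqrt(-609) has minimal polynomial:
x^2 + 4*x + 29845
Discriminant = (4)^2 - 4*(29845)
= 16 - 119380
= -119364

-119364


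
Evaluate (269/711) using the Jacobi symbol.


Compute (269/711) via quadratic reciprocity:
  reciprocity: (269/711) -> +(711/269)
  reduce: (173/269)
  reciprocity: (173/269) -> +(269/173)
  reduce: (96/173)
  pull out 2: (2/173) = -1  (since 173 mod 8 = 5)
  pull out 2: (2/173) = -1  (since 173 mod 8 = 5)
  pull out 2: (2/173) = -1  (since 173 mod 8 = 5)
  pull out 2: (2/173) = -1  (since 173 mod 8 = 5)
  pull out 2: (2/173) = -1  (since 173 mod 8 = 5)
  reciprocity: (3/173) -> +(173/3)
  reduce: (2/3)
  pull out 2: (2/3) = -1  (since 3 mod 8 = 3)
  (1/3) = 1
Product of signs = 1

1


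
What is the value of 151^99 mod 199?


p = 199 is prime and the exponent is (p-1)/2 = 99, so by Euler's criterion 151^99 = (151/199) = +1 or -1 mod 199.
Compute by square-and-multiply:
  99 = 64 + 32 + 2 + 1 (binary 1100011)
  Repeated squaring mod 199: 151^1 = 151, 151^2 = 115, 151^4 = 91, 151^8 = 122, 151^16 = 158, 151^32 = 89, 151^64 = 160
  151^99 = 151^64 * 151^32 * 151^2 * 151^1 = 160 * 89 * 115 * 151 mod 199
    160 * 89 = 14240 = 111 mod 199
    111 * 115 = 12765 = 29 mod 199
    29 * 151 = 4379 = 1 mod 199
  151^99 = 1 mod 199
Result 1: 151 is a quadratic residue mod 199.
151^99 mod 199 = 1

1


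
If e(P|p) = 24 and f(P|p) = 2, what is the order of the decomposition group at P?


|D_P| = e * f
= 24 * 2
= 48

48


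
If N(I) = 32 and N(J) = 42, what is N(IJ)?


N(IJ) = N(I) * N(J)
= 32 * 42
= 1344

1344


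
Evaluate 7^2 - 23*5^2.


x^2 - d*y^2
= 7^2 - 23*5^2
= 49 - 575
= -526

-526


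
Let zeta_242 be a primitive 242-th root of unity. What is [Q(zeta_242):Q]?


The degree equals Euler's totient phi(242).
242 = 2 * 11^2
phi(242) = 110

110


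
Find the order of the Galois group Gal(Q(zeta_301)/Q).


|Gal(Q(zeta_301)/Q)| = phi(301)
= 252

252


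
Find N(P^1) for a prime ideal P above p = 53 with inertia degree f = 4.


N(P^a) = p^(a*f)
= 53^(1*4)
= 53^4
= 7890481

7890481


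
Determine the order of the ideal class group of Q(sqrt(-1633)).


K = Q(sqrt(-1633)). d mod 4 = 3, so D = disc(K) = 4d = -6532
h(K) equals the number of primitive reduced positive-definite forms (a, b, c) = a*x^2 + b*x*y + c*y^2 with b^2 - 4ac = D,
where reduced means |b| <= a <= c, with b >= 0 whenever |b| = a or a = c, and primitive means gcd(a, b, c) = 1.
Reduced forces 3a^2 <= |D| = 6532, so 1 <= a <= 46; b must have the parity of D, and c = (b^2 - D)/(4a) must be an integer >= a.
Enumerate a = 1..46, b in [-a, a]:
  a=1: (1, 0, 1633)  [1]
  a=2: (2, 2, 817)  [1]
  a=3..16: none
  a=17: (17, -8, 97), (17, 8, 97)  [2]
  a=18: none
  a=19: (19, -2, 86), (19, 2, 86)  [2]
  a=20..22: none
  a=23: (23, 0, 71)  [1]
  a=24..28: none
  a=29: (29, -14, 58), (29, 14, 58)  [2]
  a=30: none
  a=31: (31, -28, 59), (31, 28, 59)  [2]
  a=32..33: none
  a=34: (34, -26, 53), (34, 26, 53)  [2]
  a=35..37: none
  a=38: (38, -2, 43), (38, 2, 43)  [2]
  a=39..45: none
  a=46: (46, 46, 47)  [1]
Total reduced forms: 1 + 1 + 2 + 2 + 1 + 2 + 2 + 2 + 2 + 1 = 16
h = 16

16
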